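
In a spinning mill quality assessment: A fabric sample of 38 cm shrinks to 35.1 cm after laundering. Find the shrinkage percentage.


Formula: Shrinkage% = ((L_before - L_after) / L_before) * 100
Step 1: Shrinkage = 38 - 35.1 = 2.9 cm
Step 2: Shrinkage% = (2.9 / 38) * 100
Step 3: Shrinkage% = 0.076316 * 100 = 7.6316% ≈ 7.6%

7.6%


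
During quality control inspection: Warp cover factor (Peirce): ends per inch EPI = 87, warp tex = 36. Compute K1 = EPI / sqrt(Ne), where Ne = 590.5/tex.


Formula: K1 = EPI / sqrt(Ne), with Ne = 590.5 / tex_warp
Step 1: Ne = 590.5 / 36 = 16.403
Step 2: sqrt(Ne) = sqrt(16.403) = 4.0501
Step 3: K1 = 87 / 4.0501 = 21.5

21.5


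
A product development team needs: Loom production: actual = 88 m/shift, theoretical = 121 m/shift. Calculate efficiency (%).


Formula: Efficiency% = (Actual output / Theoretical output) * 100
Efficiency% = (88 / 121) * 100
Efficiency% = 0.727273 * 100 = 72.7273% ≈ 72.7%

72.7%


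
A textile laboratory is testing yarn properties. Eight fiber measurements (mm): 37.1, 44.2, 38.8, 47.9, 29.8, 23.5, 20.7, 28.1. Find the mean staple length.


Formula: Mean = sum of lengths / count
Sum = 37.1 + 44.2 + 38.8 + 47.9 + 29.8 + 23.5 + 20.7 + 28.1
Sum = 270.1 mm
Mean = 270.1 / 8 = 33.76 mm

33.76 mm


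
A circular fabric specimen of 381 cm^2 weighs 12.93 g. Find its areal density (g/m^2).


Formula: GSM = mass_g / area_m2
Step 1: Convert area: 381 cm^2 = 381 / 10000 = 0.0381 m^2
Step 2: GSM = 12.93 g / 0.0381 m^2 = 339.4 g/m^2

339.4 g/m^2


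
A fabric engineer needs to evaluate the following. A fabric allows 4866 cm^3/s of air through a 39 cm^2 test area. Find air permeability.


Formula: Air Permeability = Airflow / Test Area
AP = 4866 cm^3/s / 39 cm^2
AP = 124.8 cm^3/s/cm^2

124.8 cm^3/s/cm^2


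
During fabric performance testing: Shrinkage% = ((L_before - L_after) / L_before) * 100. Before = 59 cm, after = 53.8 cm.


Formula: Shrinkage% = ((L_before - L_after) / L_before) * 100
Step 1: Shrinkage = 59 - 53.8 = 5.2 cm
Step 2: Shrinkage% = (5.2 / 59) * 100
Step 3: Shrinkage% = 0.088136 * 100 = 8.8136% ≈ 8.8%

8.8%


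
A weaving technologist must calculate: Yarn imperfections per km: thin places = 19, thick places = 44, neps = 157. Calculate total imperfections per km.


Formula: Total = thin places + thick places + neps
Total = 19 + 44 + 157
Total = 220 imperfections/km

220 imperfections/km


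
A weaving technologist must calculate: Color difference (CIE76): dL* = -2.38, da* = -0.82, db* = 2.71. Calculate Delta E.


Formula: Delta E = sqrt(dL*^2 + da*^2 + db*^2)
Step 1: dL*^2 = (-2.38)^2 = 5.6644
Step 2: da*^2 = (-0.82)^2 = 0.6724
Step 3: db*^2 = 2.71^2 = 7.3441
Step 4: Sum = 5.6644 + 0.6724 + 7.3441 = 13.6809
Step 5: Delta E = sqrt(13.6809) = 3.7

3.7 Delta E


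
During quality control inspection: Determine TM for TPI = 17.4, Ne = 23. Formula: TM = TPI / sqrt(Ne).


Formula: TM = TPI / sqrt(Ne)
Step 1: sqrt(Ne) = sqrt(23) = 4.7958
Step 2: TM = 17.4 / 4.7958 = 3.63

3.63 TM


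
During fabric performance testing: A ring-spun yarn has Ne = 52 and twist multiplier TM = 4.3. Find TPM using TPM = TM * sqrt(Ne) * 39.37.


Formula: TPM = TM * sqrt(Ne) * 39.37
Step 1: sqrt(Ne) = sqrt(52) = 7.2111
Step 2: TM * sqrt(Ne) = 4.3 * 7.2111 = 31.0077
Step 3: TPM = 31.0077 * 39.37 = 1221 twists/m

1221 twists/m


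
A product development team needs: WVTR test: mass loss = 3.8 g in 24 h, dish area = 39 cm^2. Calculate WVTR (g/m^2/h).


Formula: WVTR = mass_loss / (area * time)
Step 1: Convert area: 39 cm^2 = 0.0039 m^2
Step 2: WVTR = 3.8 g / (0.0039 m^2 * 24 h)
Step 3: WVTR = 3.8 / 0.0936 = 40.6 g/m^2/h

40.6 g/m^2/h


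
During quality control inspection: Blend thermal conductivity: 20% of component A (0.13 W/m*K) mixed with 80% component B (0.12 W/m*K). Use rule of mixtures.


Formula: Blend property = (fraction_A * property_A) + (fraction_B * property_B)
Step 1: Contribution A = 20/100 * 0.13 W/m*K = 0.026 W/m*K
Step 2: Contribution B = 80/100 * 0.12 W/m*K = 0.096 W/m*K
Step 3: Blend thermal conductivity = 0.026 + 0.096 = 0.122 W/m*K

0.122 W/m*K


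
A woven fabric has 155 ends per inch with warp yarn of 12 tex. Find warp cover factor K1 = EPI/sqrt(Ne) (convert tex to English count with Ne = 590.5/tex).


Formula: K1 = EPI / sqrt(Ne), with Ne = 590.5 / tex_warp
Step 1: Ne = 590.5 / 12 = 49.208
Step 2: sqrt(Ne) = sqrt(49.208) = 7.0148
Step 3: K1 = 155 / 7.0148 = 22.1

22.1


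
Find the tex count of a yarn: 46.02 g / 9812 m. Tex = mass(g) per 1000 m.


Formula: Tex = (mass_g / length_m) * 1000
Substituting: Tex = (46.02 / 9812) * 1000
Intermediate: 46.02 / 9812 = 0.00469018 g/m
Tex = 0.00469018 * 1000 = 4.69 tex

4.69 tex


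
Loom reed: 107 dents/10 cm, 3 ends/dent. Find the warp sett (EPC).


Formula: EPC = (dents per 10 cm * ends per dent) / 10
Step 1: Total ends per 10 cm = 107 * 3 = 321
Step 2: EPC = 321 / 10 = 32.1 ends/cm

32.1 ends/cm


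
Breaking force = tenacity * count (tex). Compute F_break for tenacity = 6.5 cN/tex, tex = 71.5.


Formula: Breaking force = Tenacity * Linear density
F = 6.5 cN/tex * 71.5 tex
F = 464.75 cN

464.75 cN


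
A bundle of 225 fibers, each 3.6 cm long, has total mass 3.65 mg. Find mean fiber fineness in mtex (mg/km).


Formula: fineness (mtex) = mass (mg) / total length (km) = (mass_mg / total_length_m) * 1000
Step 1: Convert fiber length: 3.6 cm = 0.036 m
Step 2: Total fiber length = 225 * 0.036 = 8.1 m
Step 3: Linear density = 3.65 mg / 8.1 m = 0.4506 mg/m
Step 4: fineness = 0.4506 * 1000 = 450.6 mtex

450.6 mtex


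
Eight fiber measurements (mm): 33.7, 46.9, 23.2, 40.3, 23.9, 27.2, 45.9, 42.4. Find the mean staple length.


Formula: Mean = sum of lengths / count
Sum = 33.7 + 46.9 + 23.2 + 40.3 + 23.9 + 27.2 + 45.9 + 42.4
Sum = 283.5 mm
Mean = 283.5 / 8 = 35.44 mm

35.44 mm


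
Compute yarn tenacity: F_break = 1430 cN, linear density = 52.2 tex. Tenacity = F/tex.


Formula: Tenacity = Breaking force / Linear density
Tenacity = 1430 cN / 52.2 tex
Tenacity = 27.39 cN/tex

27.39 cN/tex


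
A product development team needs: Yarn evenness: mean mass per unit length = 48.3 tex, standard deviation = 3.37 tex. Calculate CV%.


Formula: CV% = (standard deviation / mean) * 100
Step 1: Ratio = 3.37 / 48.3 = 0.069772
Step 2: CV% = 0.069772 * 100 = 6.9772% ≈ 7.0%

7.0%


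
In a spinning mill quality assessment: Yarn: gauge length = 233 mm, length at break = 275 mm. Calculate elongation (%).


Formula: Elongation (%) = ((L_break - L0) / L0) * 100
Step 1: Extension = 275 - 233 = 42 mm
Step 2: Elongation = (42 / 233) * 100
Step 3: Elongation = 0.180258 * 100 = 18.0258% ≈ 18.0%

18.0%


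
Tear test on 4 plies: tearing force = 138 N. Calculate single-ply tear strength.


Formula: Per-ply strength = Total force / Number of plies
Per-ply = 138 N / 4
Per-ply = 34.5 N

34.5 N


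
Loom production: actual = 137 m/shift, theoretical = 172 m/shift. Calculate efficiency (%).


Formula: Efficiency% = (Actual output / Theoretical output) * 100
Efficiency% = (137 / 172) * 100
Efficiency% = 0.796512 * 100 = 79.6512% ≈ 79.7%

79.7%


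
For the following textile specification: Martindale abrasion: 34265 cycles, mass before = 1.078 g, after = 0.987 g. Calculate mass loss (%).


Formula: Mass loss% = ((m_before - m_after) / m_before) * 100
Step 1: Mass loss = 1.078 - 0.987 = 0.091 g
Step 2: Ratio = 0.091 / 1.078 = 0.0844156
Step 3: Mass loss% = 0.0844156 * 100 = 8.44156% ≈ 8.44%

8.44%


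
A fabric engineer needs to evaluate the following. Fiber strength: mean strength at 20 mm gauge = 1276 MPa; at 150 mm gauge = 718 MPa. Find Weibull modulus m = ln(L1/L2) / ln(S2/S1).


Formula: m = ln(L1/L2) / ln(S2/S1)
Step 1: ln(L1/L2) = ln(20/150) = -2.01490
Step 2: S2/S1 = 718/1276 = 0.5627
Step 3: ln(S2/S1) = ln(0.5627) = -0.57501
Step 4: m = -2.01490 / -0.57501 = 3.50

3.50 (Weibull m)


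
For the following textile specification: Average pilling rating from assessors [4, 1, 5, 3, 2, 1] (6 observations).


Formula: Mean = sum / count
Sum = 4 + 1 + 5 + 3 + 2 + 1 = 16
Mean = 16 / 6 = 2.7

2.7


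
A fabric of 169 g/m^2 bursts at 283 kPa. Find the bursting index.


Formula: Bursting Index = Bursting Strength / Fabric GSM
BI = 283 kPa / 169 g/m^2
BI = 1.675 kPa/(g/m^2)

1.675 kPa/(g/m^2)


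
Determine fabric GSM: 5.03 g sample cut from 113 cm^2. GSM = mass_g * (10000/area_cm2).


Formula: GSM = mass_g / area_m2
Step 1: Convert area: 113 cm^2 = 113 / 10000 = 0.0113 m^2
Step 2: GSM = 5.03 g / 0.0113 m^2 = 445.1 g/m^2

445.1 g/m^2


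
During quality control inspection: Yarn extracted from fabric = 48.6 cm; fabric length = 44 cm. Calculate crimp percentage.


Formula: Crimp% = ((L_yarn - L_fabric) / L_fabric) * 100
Step 1: Extension = 48.6 - 44 = 4.6 cm
Step 2: Crimp% = (4.6 / 44) * 100
Step 3: Crimp% = 0.104545 * 100 = 10.4545% ≈ 10.5%

10.5%


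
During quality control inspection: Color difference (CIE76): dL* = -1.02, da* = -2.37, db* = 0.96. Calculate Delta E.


Formula: Delta E = sqrt(dL*^2 + da*^2 + db*^2)
Step 1: dL*^2 = (-1.02)^2 = 1.0404
Step 2: da*^2 = (-2.37)^2 = 5.6169
Step 3: db*^2 = 0.96^2 = 0.9216
Step 4: Sum = 1.0404 + 5.6169 + 0.9216 = 7.5789
Step 5: Delta E = sqrt(7.5789) = 2.75

2.75 Delta E


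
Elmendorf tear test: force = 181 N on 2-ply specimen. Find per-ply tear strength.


Formula: Per-ply strength = Total force / Number of plies
Per-ply = 181 N / 2
Per-ply = 90.5 N

90.5 N


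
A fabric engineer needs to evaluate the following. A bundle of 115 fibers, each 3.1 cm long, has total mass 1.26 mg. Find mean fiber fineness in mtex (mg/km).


Formula: fineness (mtex) = mass (mg) / total length (km) = (mass_mg / total_length_m) * 1000
Step 1: Convert fiber length: 3.1 cm = 0.031 m
Step 2: Total fiber length = 115 * 0.031 = 3.565 m
Step 3: Linear density = 1.26 mg / 3.565 m = 0.3534 mg/m
Step 4: fineness = 0.3534 * 1000 = 353.4 mtex

353.4 mtex


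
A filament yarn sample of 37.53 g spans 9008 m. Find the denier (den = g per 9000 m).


Formula: den = (mass_g / length_m) * 9000
Substituting: den = (37.53 / 9008) * 9000
Intermediate: 37.53 / 9008 = 0.0041663 g/m
den = 0.0041663 * 9000 = 37.5 denier

37.5 denier


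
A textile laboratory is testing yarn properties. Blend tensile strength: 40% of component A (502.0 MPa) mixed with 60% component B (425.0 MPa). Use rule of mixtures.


Formula: Blend property = (fraction_A * property_A) + (fraction_B * property_B)
Step 1: Contribution A = 40/100 * 502.0 MPa = 200.8 MPa
Step 2: Contribution B = 60/100 * 425.0 MPa = 255.0 MPa
Step 3: Blend tensile strength = 200.8 + 255.0 = 455.8 MPa

455.8 MPa


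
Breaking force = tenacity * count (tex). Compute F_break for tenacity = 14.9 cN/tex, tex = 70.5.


Formula: Breaking force = Tenacity * Linear density
F = 14.9 cN/tex * 70.5 tex
F = 1050.45 cN

1050.45 cN


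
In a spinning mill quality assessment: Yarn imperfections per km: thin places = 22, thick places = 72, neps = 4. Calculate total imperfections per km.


Formula: Total = thin places + thick places + neps
Total = 22 + 72 + 4
Total = 98 imperfections/km

98 imperfections/km


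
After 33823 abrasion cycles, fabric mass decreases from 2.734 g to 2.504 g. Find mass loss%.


Formula: Mass loss% = ((m_before - m_after) / m_before) * 100
Step 1: Mass loss = 2.734 - 2.504 = 0.23 g
Step 2: Ratio = 0.23 / 2.734 = 0.0841258
Step 3: Mass loss% = 0.0841258 * 100 = 8.41258% ≈ 8.41%

8.41%


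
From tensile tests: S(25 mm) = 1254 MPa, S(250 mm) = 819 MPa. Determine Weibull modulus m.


Formula: m = ln(L1/L2) / ln(S2/S1)
Step 1: ln(L1/L2) = ln(25/250) = -2.30259
Step 2: S2/S1 = 819/1254 = 0.65311
Step 3: ln(S2/S1) = ln(0.65311) = -0.42601
Step 4: m = -2.30259 / -0.42601 = 5.41

5.41 (Weibull m)


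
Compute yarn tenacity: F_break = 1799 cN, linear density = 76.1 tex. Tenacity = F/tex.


Formula: Tenacity = Breaking force / Linear density
Tenacity = 1799 cN / 76.1 tex
Tenacity = 23.64 cN/tex

23.64 cN/tex


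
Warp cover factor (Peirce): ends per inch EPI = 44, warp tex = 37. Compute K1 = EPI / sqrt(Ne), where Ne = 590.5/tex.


Formula: K1 = EPI / sqrt(Ne), with Ne = 590.5 / tex_warp
Step 1: Ne = 590.5 / 37 = 15.959
Step 2: sqrt(Ne) = sqrt(15.959) = 3.9949
Step 3: K1 = 44 / 3.9949 = 11.0

11.0


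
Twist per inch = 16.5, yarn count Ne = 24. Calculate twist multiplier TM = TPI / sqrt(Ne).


Formula: TM = TPI / sqrt(Ne)
Step 1: sqrt(Ne) = sqrt(24) = 4.899
Step 2: TM = 16.5 / 4.899 = 3.37

3.37 TM


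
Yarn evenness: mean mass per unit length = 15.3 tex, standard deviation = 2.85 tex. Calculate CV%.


Formula: CV% = (standard deviation / mean) * 100
Step 1: Ratio = 2.85 / 15.3 = 0.186275
Step 2: CV% = 0.186275 * 100 = 18.6275% ≈ 18.6%

18.6%


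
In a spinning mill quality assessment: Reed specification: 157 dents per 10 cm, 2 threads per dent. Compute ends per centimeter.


Formula: EPC = (dents per 10 cm * ends per dent) / 10
Step 1: Total ends per 10 cm = 157 * 2 = 314
Step 2: EPC = 314 / 10 = 31.4 ends/cm

31.4 ends/cm


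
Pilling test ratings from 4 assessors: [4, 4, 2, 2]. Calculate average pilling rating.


Formula: Mean = sum / count
Sum = 4 + 4 + 2 + 2 = 12
Mean = 12 / 4 = 3.0

3.0


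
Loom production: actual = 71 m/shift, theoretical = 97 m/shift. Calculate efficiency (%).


Formula: Efficiency% = (Actual output / Theoretical output) * 100
Efficiency% = (71 / 97) * 100
Efficiency% = 0.731959 * 100 = 73.1959% ≈ 73.2%

73.2%


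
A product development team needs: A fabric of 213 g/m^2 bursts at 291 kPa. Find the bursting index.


Formula: Bursting Index = Bursting Strength / Fabric GSM
BI = 291 kPa / 213 g/m^2
BI = 1.366 kPa/(g/m^2)

1.366 kPa/(g/m^2)


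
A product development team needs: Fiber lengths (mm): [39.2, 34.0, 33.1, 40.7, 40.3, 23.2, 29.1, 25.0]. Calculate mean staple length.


Formula: Mean = sum of lengths / count
Sum = 39.2 + 34.0 + 33.1 + 40.7 + 40.3 + 23.2 + 29.1 + 25.0
Sum = 264.6 mm
Mean = 264.6 / 8 = 33.08 mm

33.08 mm


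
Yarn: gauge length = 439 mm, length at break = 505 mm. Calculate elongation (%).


Formula: Elongation (%) = ((L_break - L0) / L0) * 100
Step 1: Extension = 505 - 439 = 66 mm
Step 2: Elongation = (66 / 439) * 100
Step 3: Elongation = 0.150342 * 100 = 15.0342% ≈ 15.0%

15.0%


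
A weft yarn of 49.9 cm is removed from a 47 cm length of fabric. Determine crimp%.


Formula: Crimp% = ((L_yarn - L_fabric) / L_fabric) * 100
Step 1: Extension = 49.9 - 47 = 2.9 cm
Step 2: Crimp% = (2.9 / 47) * 100
Step 3: Crimp% = 0.061702 * 100 = 6.1702% ≈ 6.2%

6.2%


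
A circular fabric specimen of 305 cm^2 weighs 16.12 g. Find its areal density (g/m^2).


Formula: GSM = mass_g / area_m2
Step 1: Convert area: 305 cm^2 = 305 / 10000 = 0.0305 m^2
Step 2: GSM = 16.12 g / 0.0305 m^2 = 528.5 g/m^2

528.5 g/m^2


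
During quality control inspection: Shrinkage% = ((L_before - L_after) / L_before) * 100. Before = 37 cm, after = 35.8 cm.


Formula: Shrinkage% = ((L_before - L_after) / L_before) * 100
Step 1: Shrinkage = 37 - 35.8 = 1.2 cm
Step 2: Shrinkage% = (1.2 / 37) * 100
Step 3: Shrinkage% = 0.032432 * 100 = 3.2432% ≈ 3.2%

3.2%


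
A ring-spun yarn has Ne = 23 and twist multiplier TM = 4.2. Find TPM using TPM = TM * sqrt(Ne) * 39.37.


Formula: TPM = TM * sqrt(Ne) * 39.37
Step 1: sqrt(Ne) = sqrt(23) = 4.7958
Step 2: TM * sqrt(Ne) = 4.2 * 4.7958 = 20.1424
Step 3: TPM = 20.1424 * 39.37 = 793 twists/m

793 twists/m


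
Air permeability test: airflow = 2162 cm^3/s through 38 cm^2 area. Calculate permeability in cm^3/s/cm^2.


Formula: Air Permeability = Airflow / Test Area
AP = 2162 cm^3/s / 38 cm^2
AP = 56.9 cm^3/s/cm^2

56.9 cm^3/s/cm^2


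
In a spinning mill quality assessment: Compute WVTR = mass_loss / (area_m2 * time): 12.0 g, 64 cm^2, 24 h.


Formula: WVTR = mass_loss / (area * time)
Step 1: Convert area: 64 cm^2 = 0.0064 m^2
Step 2: WVTR = 12.0 g / (0.0064 m^2 * 24 h)
Step 3: WVTR = 12.0 / 0.1536 = 78.1 g/m^2/h

78.1 g/m^2/h


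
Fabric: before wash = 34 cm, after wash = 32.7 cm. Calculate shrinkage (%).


Formula: Shrinkage% = ((L_before - L_after) / L_before) * 100
Step 1: Shrinkage = 34 - 32.7 = 1.3 cm
Step 2: Shrinkage% = (1.3 / 34) * 100
Step 3: Shrinkage% = 0.038235 * 100 = 3.8235% ≈ 3.8%

3.8%


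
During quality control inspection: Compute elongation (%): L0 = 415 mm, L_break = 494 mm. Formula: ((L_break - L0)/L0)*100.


Formula: Elongation (%) = ((L_break - L0) / L0) * 100
Step 1: Extension = 494 - 415 = 79 mm
Step 2: Elongation = (79 / 415) * 100
Step 3: Elongation = 0.190361 * 100 = 19.0361% ≈ 19.0%

19.0%


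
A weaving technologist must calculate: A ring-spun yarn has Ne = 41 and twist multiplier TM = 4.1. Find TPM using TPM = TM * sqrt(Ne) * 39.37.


Formula: TPM = TM * sqrt(Ne) * 39.37
Step 1: sqrt(Ne) = sqrt(41) = 6.4031
Step 2: TM * sqrt(Ne) = 4.1 * 6.4031 = 26.2527
Step 3: TPM = 26.2527 * 39.37 = 1034 twists/m

1034 twists/m


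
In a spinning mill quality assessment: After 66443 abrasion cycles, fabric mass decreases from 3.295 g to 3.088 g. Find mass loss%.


Formula: Mass loss% = ((m_before - m_after) / m_before) * 100
Step 1: Mass loss = 3.295 - 3.088 = 0.207 g
Step 2: Ratio = 0.207 / 3.295 = 0.0628225
Step 3: Mass loss% = 0.0628225 * 100 = 6.28225% ≈ 6.28%

6.28%


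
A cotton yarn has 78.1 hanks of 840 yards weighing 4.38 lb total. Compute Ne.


Formula: Ne = hanks / mass_lb
Substituting: Ne = 78.1 / 4.38
Ne = 17.8

17.8 Ne


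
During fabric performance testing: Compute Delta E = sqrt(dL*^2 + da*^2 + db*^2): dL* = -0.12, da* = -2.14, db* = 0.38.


Formula: Delta E = sqrt(dL*^2 + da*^2 + db*^2)
Step 1: dL*^2 = (-0.12)^2 = 0.0144
Step 2: da*^2 = (-2.14)^2 = 4.5796
Step 3: db*^2 = 0.38^2 = 0.1444
Step 4: Sum = 0.0144 + 4.5796 + 0.1444 = 4.7384
Step 5: Delta E = sqrt(4.7384) = 2.18

2.18 Delta E


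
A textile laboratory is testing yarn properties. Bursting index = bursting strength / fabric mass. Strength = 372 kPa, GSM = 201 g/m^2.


Formula: Bursting Index = Bursting Strength / Fabric GSM
BI = 372 kPa / 201 g/m^2
BI = 1.851 kPa/(g/m^2)

1.851 kPa/(g/m^2)


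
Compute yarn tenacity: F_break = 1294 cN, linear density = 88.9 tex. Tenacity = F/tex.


Formula: Tenacity = Breaking force / Linear density
Tenacity = 1294 cN / 88.9 tex
Tenacity = 14.56 cN/tex

14.56 cN/tex


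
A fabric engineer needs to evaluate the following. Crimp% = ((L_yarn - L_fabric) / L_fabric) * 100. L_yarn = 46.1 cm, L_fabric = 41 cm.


Formula: Crimp% = ((L_yarn - L_fabric) / L_fabric) * 100
Step 1: Extension = 46.1 - 41 = 5.1 cm
Step 2: Crimp% = (5.1 / 41) * 100
Step 3: Crimp% = 0.12439 * 100 = 12.439% ≈ 12.4%

12.4%


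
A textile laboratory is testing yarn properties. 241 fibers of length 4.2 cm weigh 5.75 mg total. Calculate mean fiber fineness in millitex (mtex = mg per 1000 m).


Formula: fineness (mtex) = mass (mg) / total length (km) = (mass_mg / total_length_m) * 1000
Step 1: Convert fiber length: 4.2 cm = 0.042 m
Step 2: Total fiber length = 241 * 0.042 = 10.122 m
Step 3: Linear density = 5.75 mg / 10.122 m = 0.5681 mg/m
Step 4: fineness = 0.5681 * 1000 = 568.1 mtex

568.1 mtex


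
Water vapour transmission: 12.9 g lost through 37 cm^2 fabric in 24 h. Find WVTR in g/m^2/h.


Formula: WVTR = mass_loss / (area * time)
Step 1: Convert area: 37 cm^2 = 0.0037 m^2
Step 2: WVTR = 12.9 g / (0.0037 m^2 * 24 h)
Step 3: WVTR = 12.9 / 0.0888 = 145.3 g/m^2/h

145.3 g/m^2/h


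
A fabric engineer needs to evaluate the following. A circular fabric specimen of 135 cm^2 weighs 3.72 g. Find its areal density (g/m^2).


Formula: GSM = mass_g / area_m2
Step 1: Convert area: 135 cm^2 = 135 / 10000 = 0.0135 m^2
Step 2: GSM = 3.72 g / 0.0135 m^2 = 275.6 g/m^2

275.6 g/m^2


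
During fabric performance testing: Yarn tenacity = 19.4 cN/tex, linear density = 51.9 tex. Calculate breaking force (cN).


Formula: Breaking force = Tenacity * Linear density
F = 19.4 cN/tex * 51.9 tex
F = 1006.86 cN

1006.86 cN


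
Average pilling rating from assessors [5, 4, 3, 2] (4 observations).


Formula: Mean = sum / count
Sum = 5 + 4 + 3 + 2 = 14
Mean = 14 / 4 = 3.5

3.5


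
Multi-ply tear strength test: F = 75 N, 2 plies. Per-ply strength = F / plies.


Formula: Per-ply strength = Total force / Number of plies
Per-ply = 75 N / 2
Per-ply = 37.5 N

37.5 N


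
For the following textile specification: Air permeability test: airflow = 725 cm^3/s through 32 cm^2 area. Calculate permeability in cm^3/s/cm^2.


Formula: Air Permeability = Airflow / Test Area
AP = 725 cm^3/s / 32 cm^2
AP = 22.7 cm^3/s/cm^2

22.7 cm^3/s/cm^2


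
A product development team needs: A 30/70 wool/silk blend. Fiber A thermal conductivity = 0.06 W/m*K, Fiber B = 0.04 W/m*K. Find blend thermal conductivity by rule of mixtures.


Formula: Blend property = (fraction_A * property_A) + (fraction_B * property_B)
Step 1: Contribution A = 30/100 * 0.06 W/m*K = 0.018 W/m*K
Step 2: Contribution B = 70/100 * 0.04 W/m*K = 0.028 W/m*K
Step 3: Blend thermal conductivity = 0.018 + 0.028 = 0.046 W/m*K

0.046 W/m*K


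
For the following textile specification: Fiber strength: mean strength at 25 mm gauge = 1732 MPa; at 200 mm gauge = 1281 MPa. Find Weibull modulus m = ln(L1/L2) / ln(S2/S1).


Formula: m = ln(L1/L2) / ln(S2/S1)
Step 1: ln(L1/L2) = ln(25/200) = -2.07944
Step 2: S2/S1 = 1281/1732 = 0.73961
Step 3: ln(S2/S1) = ln(0.73961) = -0.30163
Step 4: m = -2.07944 / -0.30163 = 6.89

6.89 (Weibull m)


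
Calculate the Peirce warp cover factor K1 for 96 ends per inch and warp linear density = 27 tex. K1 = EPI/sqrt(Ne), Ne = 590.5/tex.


Formula: K1 = EPI / sqrt(Ne), with Ne = 590.5 / tex_warp
Step 1: Ne = 590.5 / 27 = 21.87
Step 2: sqrt(Ne) = sqrt(21.87) = 4.6765
Step 3: K1 = 96 / 4.6765 = 20.5

20.5


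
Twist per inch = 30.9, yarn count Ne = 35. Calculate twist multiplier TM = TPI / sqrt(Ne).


Formula: TM = TPI / sqrt(Ne)
Step 1: sqrt(Ne) = sqrt(35) = 5.9161
Step 2: TM = 30.9 / 5.9161 = 5.22

5.22 TM


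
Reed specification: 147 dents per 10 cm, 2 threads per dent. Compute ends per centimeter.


Formula: EPC = (dents per 10 cm * ends per dent) / 10
Step 1: Total ends per 10 cm = 147 * 2 = 294
Step 2: EPC = 294 / 10 = 29.4 ends/cm

29.4 ends/cm


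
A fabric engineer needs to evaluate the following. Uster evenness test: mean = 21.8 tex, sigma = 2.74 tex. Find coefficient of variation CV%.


Formula: CV% = (standard deviation / mean) * 100
Step 1: Ratio = 2.74 / 21.8 = 0.125688
Step 2: CV% = 0.125688 * 100 = 12.5688% ≈ 12.6%

12.6%


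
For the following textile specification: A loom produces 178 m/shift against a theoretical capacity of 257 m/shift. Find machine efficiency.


Formula: Efficiency% = (Actual output / Theoretical output) * 100
Efficiency% = (178 / 257) * 100
Efficiency% = 0.692607 * 100 = 69.2607% ≈ 69.3%

69.3%


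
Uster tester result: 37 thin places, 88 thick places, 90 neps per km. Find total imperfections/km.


Formula: Total = thin places + thick places + neps
Total = 37 + 88 + 90
Total = 215 imperfections/km

215 imperfections/km


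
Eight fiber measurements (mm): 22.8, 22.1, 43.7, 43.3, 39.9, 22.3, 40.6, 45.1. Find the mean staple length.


Formula: Mean = sum of lengths / count
Sum = 22.8 + 22.1 + 43.7 + 43.3 + 39.9 + 22.3 + 40.6 + 45.1
Sum = 279.8 mm
Mean = 279.8 / 8 = 34.98 mm

34.98 mm


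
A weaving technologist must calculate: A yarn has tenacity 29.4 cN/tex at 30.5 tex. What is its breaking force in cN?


Formula: Breaking force = Tenacity * Linear density
F = 29.4 cN/tex * 30.5 tex
F = 896.70 cN

896.70 cN


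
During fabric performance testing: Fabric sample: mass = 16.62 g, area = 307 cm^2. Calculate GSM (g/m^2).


Formula: GSM = mass_g / area_m2
Step 1: Convert area: 307 cm^2 = 307 / 10000 = 0.0307 m^2
Step 2: GSM = 16.62 g / 0.0307 m^2 = 541.4 g/m^2

541.4 g/m^2


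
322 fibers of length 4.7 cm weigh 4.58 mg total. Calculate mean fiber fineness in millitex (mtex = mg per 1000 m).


Formula: fineness (mtex) = mass (mg) / total length (km) = (mass_mg / total_length_m) * 1000
Step 1: Convert fiber length: 4.7 cm = 0.047 m
Step 2: Total fiber length = 322 * 0.047 = 15.134 m
Step 3: Linear density = 4.58 mg / 15.134 m = 0.3026 mg/m
Step 4: fineness = 0.3026 * 1000 = 302.6 mtex

302.6 mtex


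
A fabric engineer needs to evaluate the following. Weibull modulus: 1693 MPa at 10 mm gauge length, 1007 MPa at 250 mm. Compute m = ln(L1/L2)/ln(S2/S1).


Formula: m = ln(L1/L2) / ln(S2/S1)
Step 1: ln(L1/L2) = ln(10/250) = -3.21888
Step 2: S2/S1 = 1007/1693 = 0.5948
Step 3: ln(S2/S1) = ln(0.5948) = -0.51953
Step 4: m = -3.21888 / -0.51953 = 6.20

6.20 (Weibull m)


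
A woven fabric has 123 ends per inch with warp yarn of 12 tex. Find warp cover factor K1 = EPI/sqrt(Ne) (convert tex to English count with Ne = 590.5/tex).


Formula: K1 = EPI / sqrt(Ne), with Ne = 590.5 / tex_warp
Step 1: Ne = 590.5 / 12 = 49.208
Step 2: sqrt(Ne) = sqrt(49.208) = 7.0148
Step 3: K1 = 123 / 7.0148 = 17.5

17.5


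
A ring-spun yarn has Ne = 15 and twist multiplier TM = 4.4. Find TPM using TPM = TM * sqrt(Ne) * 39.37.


Formula: TPM = TM * sqrt(Ne) * 39.37
Step 1: sqrt(Ne) = sqrt(15) = 3.873
Step 2: TM * sqrt(Ne) = 4.4 * 3.873 = 17.0412
Step 3: TPM = 17.0412 * 39.37 = 671 twists/m

671 twists/m


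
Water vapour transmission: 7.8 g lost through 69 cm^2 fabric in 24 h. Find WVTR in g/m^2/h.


Formula: WVTR = mass_loss / (area * time)
Step 1: Convert area: 69 cm^2 = 0.0069 m^2
Step 2: WVTR = 7.8 g / (0.0069 m^2 * 24 h)
Step 3: WVTR = 7.8 / 0.1656 = 47.1 g/m^2/h

47.1 g/m^2/h


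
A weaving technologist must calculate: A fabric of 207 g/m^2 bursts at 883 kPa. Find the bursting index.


Formula: Bursting Index = Bursting Strength / Fabric GSM
BI = 883 kPa / 207 g/m^2
BI = 4.266 kPa/(g/m^2)

4.266 kPa/(g/m^2)


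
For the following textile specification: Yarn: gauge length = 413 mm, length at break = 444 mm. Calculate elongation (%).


Formula: Elongation (%) = ((L_break - L0) / L0) * 100
Step 1: Extension = 444 - 413 = 31 mm
Step 2: Elongation = (31 / 413) * 100
Step 3: Elongation = 0.075061 * 100 = 7.5061% ≈ 7.5%

7.5%


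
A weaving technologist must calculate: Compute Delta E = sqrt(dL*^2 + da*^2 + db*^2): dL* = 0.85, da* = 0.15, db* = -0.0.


Formula: Delta E = sqrt(dL*^2 + da*^2 + db*^2)
Step 1: dL*^2 = 0.85^2 = 0.7225
Step 2: da*^2 = 0.15^2 = 0.0225
Step 3: db*^2 = (-0.0)^2 = 0.0
Step 4: Sum = 0.7225 + 0.0225 + 0.0 = 0.745
Step 5: Delta E = sqrt(0.745) = 0.86

0.86 Delta E


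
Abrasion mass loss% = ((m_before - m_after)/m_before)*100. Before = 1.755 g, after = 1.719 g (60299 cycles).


Formula: Mass loss% = ((m_before - m_after) / m_before) * 100
Step 1: Mass loss = 1.755 - 1.719 = 0.036 g
Step 2: Ratio = 0.036 / 1.755 = 0.0205128
Step 3: Mass loss% = 0.0205128 * 100 = 2.05128% ≈ 2.05%

2.05%


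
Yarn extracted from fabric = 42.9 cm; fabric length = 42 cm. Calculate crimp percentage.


Formula: Crimp% = ((L_yarn - L_fabric) / L_fabric) * 100
Step 1: Extension = 42.9 - 42 = 0.9 cm
Step 2: Crimp% = (0.9 / 42) * 100
Step 3: Crimp% = 0.021429 * 100 = 2.1429% ≈ 2.1%

2.1%


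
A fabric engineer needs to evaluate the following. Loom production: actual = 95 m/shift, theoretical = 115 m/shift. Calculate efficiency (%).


Formula: Efficiency% = (Actual output / Theoretical output) * 100
Efficiency% = (95 / 115) * 100
Efficiency% = 0.826087 * 100 = 82.6087% ≈ 82.6%

82.6%


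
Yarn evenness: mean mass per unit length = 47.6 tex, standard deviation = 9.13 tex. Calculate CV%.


Formula: CV% = (standard deviation / mean) * 100
Step 1: Ratio = 9.13 / 47.6 = 0.191807
Step 2: CV% = 0.191807 * 100 = 19.1807% ≈ 19.2%

19.2%


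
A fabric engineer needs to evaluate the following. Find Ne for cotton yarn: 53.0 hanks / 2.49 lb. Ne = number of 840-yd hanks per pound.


Formula: Ne = hanks / mass_lb
Substituting: Ne = 53.0 / 2.49
Ne = 21.3

21.3 Ne


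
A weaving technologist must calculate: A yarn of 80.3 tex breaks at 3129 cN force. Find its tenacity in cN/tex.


Formula: Tenacity = Breaking force / Linear density
Tenacity = 3129 cN / 80.3 tex
Tenacity = 38.97 cN/tex

38.97 cN/tex


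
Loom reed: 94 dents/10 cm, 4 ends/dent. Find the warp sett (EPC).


Formula: EPC = (dents per 10 cm * ends per dent) / 10
Step 1: Total ends per 10 cm = 94 * 4 = 376
Step 2: EPC = 376 / 10 = 37.6 ends/cm

37.6 ends/cm


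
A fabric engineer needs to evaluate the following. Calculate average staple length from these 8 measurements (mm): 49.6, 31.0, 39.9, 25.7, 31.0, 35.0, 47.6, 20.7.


Formula: Mean = sum of lengths / count
Sum = 49.6 + 31.0 + 39.9 + 25.7 + 31.0 + 35.0 + 47.6 + 20.7
Sum = 280.5 mm
Mean = 280.5 / 8 = 35.06 mm

35.06 mm


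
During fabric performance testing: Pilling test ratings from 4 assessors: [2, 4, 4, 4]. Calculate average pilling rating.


Formula: Mean = sum / count
Sum = 2 + 4 + 4 + 4 = 14
Mean = 14 / 4 = 3.5

3.5


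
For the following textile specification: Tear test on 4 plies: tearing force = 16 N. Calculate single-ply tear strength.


Formula: Per-ply strength = Total force / Number of plies
Per-ply = 16 N / 4
Per-ply = 4 N

4 N


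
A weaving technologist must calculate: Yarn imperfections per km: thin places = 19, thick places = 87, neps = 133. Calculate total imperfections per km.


Formula: Total = thin places + thick places + neps
Total = 19 + 87 + 133
Total = 239 imperfections/km

239 imperfections/km


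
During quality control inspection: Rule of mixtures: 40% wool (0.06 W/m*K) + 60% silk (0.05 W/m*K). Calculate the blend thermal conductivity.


Formula: Blend property = (fraction_A * property_A) + (fraction_B * property_B)
Step 1: Contribution A = 40/100 * 0.06 W/m*K = 0.024 W/m*K
Step 2: Contribution B = 60/100 * 0.05 W/m*K = 0.03 W/m*K
Step 3: Blend thermal conductivity = 0.024 + 0.03 = 0.054 W/m*K

0.054 W/m*K


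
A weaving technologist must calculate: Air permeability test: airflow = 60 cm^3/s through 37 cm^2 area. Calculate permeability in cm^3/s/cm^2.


Formula: Air Permeability = Airflow / Test Area
AP = 60 cm^3/s / 37 cm^2
AP = 1.6 cm^3/s/cm^2

1.6 cm^3/s/cm^2


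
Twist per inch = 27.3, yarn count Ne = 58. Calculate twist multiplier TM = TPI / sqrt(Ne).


Formula: TM = TPI / sqrt(Ne)
Step 1: sqrt(Ne) = sqrt(58) = 7.6158
Step 2: TM = 27.3 / 7.6158 = 3.58

3.58 TM


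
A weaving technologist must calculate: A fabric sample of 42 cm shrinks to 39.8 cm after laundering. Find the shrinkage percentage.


Formula: Shrinkage% = ((L_before - L_after) / L_before) * 100
Step 1: Shrinkage = 42 - 39.8 = 2.2 cm
Step 2: Shrinkage% = (2.2 / 42) * 100
Step 3: Shrinkage% = 0.052381 * 100 = 5.2381% ≈ 5.2%

5.2%


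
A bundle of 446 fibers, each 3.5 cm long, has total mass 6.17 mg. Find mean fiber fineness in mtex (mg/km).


Formula: fineness (mtex) = mass (mg) / total length (km) = (mass_mg / total_length_m) * 1000
Step 1: Convert fiber length: 3.5 cm = 0.035 m
Step 2: Total fiber length = 446 * 0.035 = 15.61 m
Step 3: Linear density = 6.17 mg / 15.61 m = 0.3953 mg/m
Step 4: fineness = 0.3953 * 1000 = 395.3 mtex

395.3 mtex


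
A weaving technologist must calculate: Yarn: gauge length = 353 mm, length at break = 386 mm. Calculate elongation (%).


Formula: Elongation (%) = ((L_break - L0) / L0) * 100
Step 1: Extension = 386 - 353 = 33 mm
Step 2: Elongation = (33 / 353) * 100
Step 3: Elongation = 0.093484 * 100 = 9.3484% ≈ 9.3%

9.3%


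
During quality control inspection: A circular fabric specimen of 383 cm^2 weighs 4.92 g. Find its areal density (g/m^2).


Formula: GSM = mass_g / area_m2
Step 1: Convert area: 383 cm^2 = 383 / 10000 = 0.0383 m^2
Step 2: GSM = 4.92 g / 0.0383 m^2 = 128.5 g/m^2

128.5 g/m^2


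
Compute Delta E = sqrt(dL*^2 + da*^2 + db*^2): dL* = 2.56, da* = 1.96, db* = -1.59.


Formula: Delta E = sqrt(dL*^2 + da*^2 + db*^2)
Step 1: dL*^2 = 2.56^2 = 6.5536
Step 2: da*^2 = 1.96^2 = 3.8416
Step 3: db*^2 = (-1.59)^2 = 2.5281
Step 4: Sum = 6.5536 + 3.8416 + 2.5281 = 12.9233
Step 5: Delta E = sqrt(12.9233) = 3.59

3.59 Delta E


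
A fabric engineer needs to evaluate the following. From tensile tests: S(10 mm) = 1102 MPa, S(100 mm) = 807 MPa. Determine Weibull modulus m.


Formula: m = ln(L1/L2) / ln(S2/S1)
Step 1: ln(L1/L2) = ln(10/100) = -2.30259
Step 2: S2/S1 = 807/1102 = 0.7323
Step 3: ln(S2/S1) = ln(0.7323) = -0.31157
Step 4: m = -2.30259 / -0.31157 = 7.39

7.39 (Weibull m)


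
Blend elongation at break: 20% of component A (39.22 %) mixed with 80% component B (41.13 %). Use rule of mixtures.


Formula: Blend property = (fraction_A * property_A) + (fraction_B * property_B)
Step 1: Contribution A = 20/100 * 39.22 % = 7.844 %
Step 2: Contribution B = 80/100 * 41.13 % = 32.904 %
Step 3: Blend elongation at break = 7.844 + 32.904 = 40.748 %

40.748 %


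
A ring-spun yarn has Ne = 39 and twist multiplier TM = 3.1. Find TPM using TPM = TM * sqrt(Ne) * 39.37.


Formula: TPM = TM * sqrt(Ne) * 39.37
Step 1: sqrt(Ne) = sqrt(39) = 6.245
Step 2: TM * sqrt(Ne) = 3.1 * 6.245 = 19.3595
Step 3: TPM = 19.3595 * 39.37 = 762 twists/m

762 twists/m


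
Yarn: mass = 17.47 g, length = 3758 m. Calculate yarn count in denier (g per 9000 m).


Formula: den = (mass_g / length_m) * 9000
Substituting: den = (17.47 / 3758) * 9000
Intermediate: 17.47 / 3758 = 0.00464875 g/m
den = 0.00464875 * 9000 = 41.8 denier

41.8 denier


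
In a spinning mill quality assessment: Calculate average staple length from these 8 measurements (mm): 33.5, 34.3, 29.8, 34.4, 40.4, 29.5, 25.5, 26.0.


Formula: Mean = sum of lengths / count
Sum = 33.5 + 34.3 + 29.8 + 34.4 + 40.4 + 29.5 + 25.5 + 26.0
Sum = 253.4 mm
Mean = 253.4 / 8 = 31.68 mm

31.68 mm


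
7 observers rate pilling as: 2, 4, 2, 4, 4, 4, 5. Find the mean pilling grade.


Formula: Mean = sum / count
Sum = 2 + 4 + 2 + 4 + 4 + 4 + 5 = 25
Mean = 25 / 7 = 3.6

3.6


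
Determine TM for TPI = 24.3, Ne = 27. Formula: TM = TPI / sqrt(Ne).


Formula: TM = TPI / sqrt(Ne)
Step 1: sqrt(Ne) = sqrt(27) = 5.1962
Step 2: TM = 24.3 / 5.1962 = 4.68

4.68 TM


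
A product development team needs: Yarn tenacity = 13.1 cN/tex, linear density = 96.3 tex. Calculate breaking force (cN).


Formula: Breaking force = Tenacity * Linear density
F = 13.1 cN/tex * 96.3 tex
F = 1261.53 cN

1261.53 cN


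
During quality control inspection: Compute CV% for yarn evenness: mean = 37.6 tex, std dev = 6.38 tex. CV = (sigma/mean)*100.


Formula: CV% = (standard deviation / mean) * 100
Step 1: Ratio = 6.38 / 37.6 = 0.169681
Step 2: CV% = 0.169681 * 100 = 16.9681% ≈ 17.0%

17.0%


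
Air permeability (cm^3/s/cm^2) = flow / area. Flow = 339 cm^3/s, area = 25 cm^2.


Formula: Air Permeability = Airflow / Test Area
AP = 339 cm^3/s / 25 cm^2
AP = 13.6 cm^3/s/cm^2

13.6 cm^3/s/cm^2


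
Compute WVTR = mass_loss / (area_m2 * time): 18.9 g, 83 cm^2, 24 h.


Formula: WVTR = mass_loss / (area * time)
Step 1: Convert area: 83 cm^2 = 0.0083 m^2
Step 2: WVTR = 18.9 g / (0.0083 m^2 * 24 h)
Step 3: WVTR = 18.9 / 0.1992 = 94.9 g/m^2/h

94.9 g/m^2/h


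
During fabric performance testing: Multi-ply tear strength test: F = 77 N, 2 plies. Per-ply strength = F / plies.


Formula: Per-ply strength = Total force / Number of plies
Per-ply = 77 N / 2
Per-ply = 38.5 N

38.5 N


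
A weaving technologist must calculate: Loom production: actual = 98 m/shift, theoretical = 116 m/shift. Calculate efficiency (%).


Formula: Efficiency% = (Actual output / Theoretical output) * 100
Efficiency% = (98 / 116) * 100
Efficiency% = 0.844828 * 100 = 84.4828% ≈ 84.5%

84.5%


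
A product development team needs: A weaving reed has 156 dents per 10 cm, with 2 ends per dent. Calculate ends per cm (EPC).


Formula: EPC = (dents per 10 cm * ends per dent) / 10
Step 1: Total ends per 10 cm = 156 * 2 = 312
Step 2: EPC = 312 / 10 = 31.2 ends/cm

31.2 ends/cm


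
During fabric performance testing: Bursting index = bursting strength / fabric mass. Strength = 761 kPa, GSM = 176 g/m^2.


Formula: Bursting Index = Bursting Strength / Fabric GSM
BI = 761 kPa / 176 g/m^2
BI = 4.324 kPa/(g/m^2)

4.324 kPa/(g/m^2)


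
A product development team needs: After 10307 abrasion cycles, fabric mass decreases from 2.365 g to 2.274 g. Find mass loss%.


Formula: Mass loss% = ((m_before - m_after) / m_before) * 100
Step 1: Mass loss = 2.365 - 2.274 = 0.091 g
Step 2: Ratio = 0.091 / 2.365 = 0.0384778
Step 3: Mass loss% = 0.0384778 * 100 = 3.84778% ≈ 3.85%

3.85%


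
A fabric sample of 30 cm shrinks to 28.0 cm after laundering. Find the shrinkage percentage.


Formula: Shrinkage% = ((L_before - L_after) / L_before) * 100
Step 1: Shrinkage = 30 - 28.0 = 2.0 cm
Step 2: Shrinkage% = (2.0 / 30) * 100
Step 3: Shrinkage% = 0.066667 * 100 = 6.6667% ≈ 6.7%

6.7%


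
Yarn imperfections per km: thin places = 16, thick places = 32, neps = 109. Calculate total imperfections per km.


Formula: Total = thin places + thick places + neps
Total = 16 + 32 + 109
Total = 157 imperfections/km

157 imperfections/km


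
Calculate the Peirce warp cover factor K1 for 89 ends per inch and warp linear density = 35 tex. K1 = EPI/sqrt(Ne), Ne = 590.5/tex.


Formula: K1 = EPI / sqrt(Ne), with Ne = 590.5 / tex_warp
Step 1: Ne = 590.5 / 35 = 16.871
Step 2: sqrt(Ne) = sqrt(16.871) = 4.1074
Step 3: K1 = 89 / 4.1074 = 21.7

21.7


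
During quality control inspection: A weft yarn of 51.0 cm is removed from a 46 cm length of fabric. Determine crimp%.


Formula: Crimp% = ((L_yarn - L_fabric) / L_fabric) * 100
Step 1: Extension = 51.0 - 46 = 5.0 cm
Step 2: Crimp% = (5.0 / 46) * 100
Step 3: Crimp% = 0.108696 * 100 = 10.8696% ≈ 10.9%

10.9%


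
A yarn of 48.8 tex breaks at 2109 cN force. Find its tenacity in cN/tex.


Formula: Tenacity = Breaking force / Linear density
Tenacity = 2109 cN / 48.8 tex
Tenacity = 43.22 cN/tex

43.22 cN/tex


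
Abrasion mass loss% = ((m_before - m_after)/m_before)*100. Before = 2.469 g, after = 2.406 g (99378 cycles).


Formula: Mass loss% = ((m_before - m_after) / m_before) * 100
Step 1: Mass loss = 2.469 - 2.406 = 0.063 g
Step 2: Ratio = 0.063 / 2.469 = 0.0255164
Step 3: Mass loss% = 0.0255164 * 100 = 2.55164% ≈ 2.55%

2.55%


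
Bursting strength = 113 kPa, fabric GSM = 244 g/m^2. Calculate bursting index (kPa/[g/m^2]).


Formula: Bursting Index = Bursting Strength / Fabric GSM
BI = 113 kPa / 244 g/m^2
BI = 0.463 kPa/(g/m^2)

0.463 kPa/(g/m^2)


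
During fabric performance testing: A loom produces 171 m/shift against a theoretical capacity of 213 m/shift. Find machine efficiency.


Formula: Efficiency% = (Actual output / Theoretical output) * 100
Efficiency% = (171 / 213) * 100
Efficiency% = 0.802817 * 100 = 80.2817% ≈ 80.3%

80.3%


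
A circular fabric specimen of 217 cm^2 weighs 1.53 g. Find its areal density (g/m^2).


Formula: GSM = mass_g / area_m2
Step 1: Convert area: 217 cm^2 = 217 / 10000 = 0.0217 m^2
Step 2: GSM = 1.53 g / 0.0217 m^2 = 70.5 g/m^2

70.5 g/m^2


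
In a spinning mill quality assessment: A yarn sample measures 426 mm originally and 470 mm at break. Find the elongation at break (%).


Formula: Elongation (%) = ((L_break - L0) / L0) * 100
Step 1: Extension = 470 - 426 = 44 mm
Step 2: Elongation = (44 / 426) * 100
Step 3: Elongation = 0.103286 * 100 = 10.3286% ≈ 10.3%

10.3%


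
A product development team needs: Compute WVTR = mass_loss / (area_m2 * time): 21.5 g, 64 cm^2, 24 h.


Formula: WVTR = mass_loss / (area * time)
Step 1: Convert area: 64 cm^2 = 0.0064 m^2
Step 2: WVTR = 21.5 g / (0.0064 m^2 * 24 h)
Step 3: WVTR = 21.5 / 0.1536 = 140.0 g/m^2/h

140.0 g/m^2/h


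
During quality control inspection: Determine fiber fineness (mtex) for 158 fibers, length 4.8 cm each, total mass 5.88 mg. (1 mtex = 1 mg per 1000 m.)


Formula: fineness (mtex) = mass (mg) / total length (km) = (mass_mg / total_length_m) * 1000
Step 1: Convert fiber length: 4.8 cm = 0.048 m
Step 2: Total fiber length = 158 * 0.048 = 7.584 m
Step 3: Linear density = 5.88 mg / 7.584 m = 0.7753 mg/m
Step 4: fineness = 0.7753 * 1000 = 775.3 mtex

775.3 mtex
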